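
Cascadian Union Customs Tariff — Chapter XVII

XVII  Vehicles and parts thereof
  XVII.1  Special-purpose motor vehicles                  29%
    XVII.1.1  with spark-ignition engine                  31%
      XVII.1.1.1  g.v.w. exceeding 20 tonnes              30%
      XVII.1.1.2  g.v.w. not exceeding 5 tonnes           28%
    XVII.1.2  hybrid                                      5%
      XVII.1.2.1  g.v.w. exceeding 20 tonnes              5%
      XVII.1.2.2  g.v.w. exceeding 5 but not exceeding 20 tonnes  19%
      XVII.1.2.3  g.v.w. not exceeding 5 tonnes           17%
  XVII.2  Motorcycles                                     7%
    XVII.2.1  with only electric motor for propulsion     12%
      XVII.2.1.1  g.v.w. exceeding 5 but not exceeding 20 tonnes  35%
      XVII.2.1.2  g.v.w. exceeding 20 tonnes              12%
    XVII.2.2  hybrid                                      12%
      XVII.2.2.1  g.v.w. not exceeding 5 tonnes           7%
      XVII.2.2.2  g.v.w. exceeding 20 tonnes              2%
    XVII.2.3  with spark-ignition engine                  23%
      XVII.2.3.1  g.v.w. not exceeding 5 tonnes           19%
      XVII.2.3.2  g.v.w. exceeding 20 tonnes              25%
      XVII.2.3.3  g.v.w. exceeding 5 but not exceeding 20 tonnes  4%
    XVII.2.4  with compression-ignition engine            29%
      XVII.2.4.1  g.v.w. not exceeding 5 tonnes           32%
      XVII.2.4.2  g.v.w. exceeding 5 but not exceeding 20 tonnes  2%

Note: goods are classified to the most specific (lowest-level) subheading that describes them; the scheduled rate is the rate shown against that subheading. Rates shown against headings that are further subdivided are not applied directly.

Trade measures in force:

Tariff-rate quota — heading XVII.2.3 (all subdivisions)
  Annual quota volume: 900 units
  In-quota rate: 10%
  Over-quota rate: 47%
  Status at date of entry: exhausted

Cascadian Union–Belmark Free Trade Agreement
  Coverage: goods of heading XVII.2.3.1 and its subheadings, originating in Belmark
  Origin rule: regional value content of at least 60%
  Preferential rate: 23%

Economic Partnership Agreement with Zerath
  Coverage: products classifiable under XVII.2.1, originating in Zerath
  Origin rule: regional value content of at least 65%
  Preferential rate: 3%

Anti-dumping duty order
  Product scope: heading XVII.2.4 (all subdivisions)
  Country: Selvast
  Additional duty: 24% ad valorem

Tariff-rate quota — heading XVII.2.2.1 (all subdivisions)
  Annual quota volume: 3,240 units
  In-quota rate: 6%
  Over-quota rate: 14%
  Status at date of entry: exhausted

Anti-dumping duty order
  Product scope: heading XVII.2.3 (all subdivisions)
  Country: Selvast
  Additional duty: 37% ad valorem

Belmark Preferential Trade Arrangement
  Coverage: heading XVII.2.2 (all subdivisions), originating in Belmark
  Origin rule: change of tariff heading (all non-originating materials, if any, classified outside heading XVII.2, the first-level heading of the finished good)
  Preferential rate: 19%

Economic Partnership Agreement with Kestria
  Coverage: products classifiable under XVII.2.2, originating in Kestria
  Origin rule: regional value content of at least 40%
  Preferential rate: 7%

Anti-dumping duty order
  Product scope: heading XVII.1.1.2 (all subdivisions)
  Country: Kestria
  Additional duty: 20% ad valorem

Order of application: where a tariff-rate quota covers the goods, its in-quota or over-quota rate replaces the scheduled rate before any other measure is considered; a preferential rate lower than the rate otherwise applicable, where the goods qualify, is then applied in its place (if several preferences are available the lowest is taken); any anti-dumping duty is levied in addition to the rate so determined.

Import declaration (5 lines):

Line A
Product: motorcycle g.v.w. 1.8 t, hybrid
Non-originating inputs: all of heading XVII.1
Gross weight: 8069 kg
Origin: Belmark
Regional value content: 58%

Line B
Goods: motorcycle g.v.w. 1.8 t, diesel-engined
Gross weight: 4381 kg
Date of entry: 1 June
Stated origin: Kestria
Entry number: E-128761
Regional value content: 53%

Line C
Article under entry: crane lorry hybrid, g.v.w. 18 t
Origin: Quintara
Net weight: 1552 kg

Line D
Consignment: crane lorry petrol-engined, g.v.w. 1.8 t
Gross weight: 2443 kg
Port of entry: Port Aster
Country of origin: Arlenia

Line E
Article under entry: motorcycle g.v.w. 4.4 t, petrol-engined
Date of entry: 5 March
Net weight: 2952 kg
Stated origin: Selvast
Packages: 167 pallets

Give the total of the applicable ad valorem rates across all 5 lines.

Line A: motorcycle → XVII.2; hybrid → XVII.2.2; g.v.w. 1.8 t → XVII.2.2.1. Scheduled 7%. quota on XVII.2.2.1 exhausted → over-quota 14%; Belmark agreement on XVII.2.3.1: XVII.2.2.1 not covered; Belmark agreement on XVII.2.2: CTH met → 19% available; preference 19% not lower than 14% → no reduction. → 14%.
Line B: motorcycle → XVII.2; diesel-engined → XVII.2.4; g.v.w. 1.8 t → XVII.2.4.1. Scheduled 32%. Kestria agreement on XVII.2.2: XVII.2.4.1 not covered. → 32%.
Line C: crane lorry → XVII.1; hybrid → XVII.1.2; g.v.w. 18 t → XVII.1.2.2. Scheduled 19%. No special measure applies. → 19%.
Line D: crane lorry → XVII.1; petrol-engined → XVII.1.1; g.v.w. 1.8 t → XVII.1.1.2. Scheduled 28%. No special measure applies. → 28%.
Line E: motorcycle → XVII.2; petrol-engined → XVII.2.3; g.v.w. 4.4 t → XVII.2.3.1. Scheduled 19%. quota on XVII.2.3 exhausted → over-quota 47%; anti-dumping (Selvast, XVII.2.3): +37%; total 47% + 37% = 84%. → 84%.
Sum: 14% + 32% + 19% + 28% + 84% = 177%.

177%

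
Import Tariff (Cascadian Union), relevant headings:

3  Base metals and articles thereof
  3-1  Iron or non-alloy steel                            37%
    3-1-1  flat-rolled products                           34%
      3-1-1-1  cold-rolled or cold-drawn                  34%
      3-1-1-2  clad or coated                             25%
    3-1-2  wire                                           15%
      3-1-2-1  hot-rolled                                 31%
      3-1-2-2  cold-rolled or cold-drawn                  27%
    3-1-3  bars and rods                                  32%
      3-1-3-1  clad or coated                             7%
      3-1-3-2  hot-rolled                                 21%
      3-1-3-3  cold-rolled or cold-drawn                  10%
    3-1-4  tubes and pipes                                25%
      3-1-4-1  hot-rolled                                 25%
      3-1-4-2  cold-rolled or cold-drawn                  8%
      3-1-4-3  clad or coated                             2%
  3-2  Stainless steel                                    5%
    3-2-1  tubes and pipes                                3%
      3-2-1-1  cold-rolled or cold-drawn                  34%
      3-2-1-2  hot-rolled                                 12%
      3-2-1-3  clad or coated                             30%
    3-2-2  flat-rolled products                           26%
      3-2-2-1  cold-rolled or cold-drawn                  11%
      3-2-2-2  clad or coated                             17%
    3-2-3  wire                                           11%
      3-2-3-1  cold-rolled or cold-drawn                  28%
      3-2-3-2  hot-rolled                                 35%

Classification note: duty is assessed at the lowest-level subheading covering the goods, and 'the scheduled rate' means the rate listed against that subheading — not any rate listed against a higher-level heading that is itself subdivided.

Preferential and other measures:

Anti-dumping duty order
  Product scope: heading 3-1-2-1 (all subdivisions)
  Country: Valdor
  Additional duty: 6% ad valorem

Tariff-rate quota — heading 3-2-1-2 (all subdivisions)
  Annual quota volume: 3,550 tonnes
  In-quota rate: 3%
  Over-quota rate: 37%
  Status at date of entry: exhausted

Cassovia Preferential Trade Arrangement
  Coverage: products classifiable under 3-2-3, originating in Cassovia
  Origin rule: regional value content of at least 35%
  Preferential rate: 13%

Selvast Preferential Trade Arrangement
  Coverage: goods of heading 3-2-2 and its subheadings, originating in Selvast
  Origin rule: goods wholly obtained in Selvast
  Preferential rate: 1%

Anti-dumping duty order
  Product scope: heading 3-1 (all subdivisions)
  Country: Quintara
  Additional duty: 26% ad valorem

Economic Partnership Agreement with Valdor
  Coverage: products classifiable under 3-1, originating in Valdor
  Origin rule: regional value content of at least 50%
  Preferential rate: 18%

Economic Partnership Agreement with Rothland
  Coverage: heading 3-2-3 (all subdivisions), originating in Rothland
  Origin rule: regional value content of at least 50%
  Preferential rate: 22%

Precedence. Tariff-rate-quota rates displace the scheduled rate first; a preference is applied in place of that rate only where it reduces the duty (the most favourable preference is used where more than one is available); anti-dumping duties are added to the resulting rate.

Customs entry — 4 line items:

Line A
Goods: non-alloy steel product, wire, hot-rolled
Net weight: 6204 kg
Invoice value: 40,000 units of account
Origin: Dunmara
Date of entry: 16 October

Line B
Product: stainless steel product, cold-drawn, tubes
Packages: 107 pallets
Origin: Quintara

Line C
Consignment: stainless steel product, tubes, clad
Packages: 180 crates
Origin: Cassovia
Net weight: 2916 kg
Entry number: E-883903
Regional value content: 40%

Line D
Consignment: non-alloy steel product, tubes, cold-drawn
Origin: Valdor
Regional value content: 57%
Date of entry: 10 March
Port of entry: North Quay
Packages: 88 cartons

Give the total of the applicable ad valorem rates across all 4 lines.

Line A: non-alloy steel → 3-1; wire → 3-1-2; hot-rolled → 3-1-2-1. Scheduled 31%. No special measure applies. → 31%.
Line B: stainless steel → 3-2; tubes → 3-2-1; cold-drawn → 3-2-1-1. Scheduled 34%. No special measure applies. → 34%.
Line C: stainless steel → 3-2; tubes → 3-2-1; clad → 3-2-1-3. Scheduled 30%. Cassovia agreement on 3-2-3: 3-2-1-3 not covered. → 30%.
Line D: non-alloy steel → 3-1; tubes → 3-1-4; cold-drawn → 3-1-4-2. Scheduled 8%. Valdor agreement on 3-1: RVC ≥ 50% → 18% available; preference 18% not lower than 8% → no reduction. → 8%.
Sum: 31% + 34% + 30% + 8% = 103%.

103%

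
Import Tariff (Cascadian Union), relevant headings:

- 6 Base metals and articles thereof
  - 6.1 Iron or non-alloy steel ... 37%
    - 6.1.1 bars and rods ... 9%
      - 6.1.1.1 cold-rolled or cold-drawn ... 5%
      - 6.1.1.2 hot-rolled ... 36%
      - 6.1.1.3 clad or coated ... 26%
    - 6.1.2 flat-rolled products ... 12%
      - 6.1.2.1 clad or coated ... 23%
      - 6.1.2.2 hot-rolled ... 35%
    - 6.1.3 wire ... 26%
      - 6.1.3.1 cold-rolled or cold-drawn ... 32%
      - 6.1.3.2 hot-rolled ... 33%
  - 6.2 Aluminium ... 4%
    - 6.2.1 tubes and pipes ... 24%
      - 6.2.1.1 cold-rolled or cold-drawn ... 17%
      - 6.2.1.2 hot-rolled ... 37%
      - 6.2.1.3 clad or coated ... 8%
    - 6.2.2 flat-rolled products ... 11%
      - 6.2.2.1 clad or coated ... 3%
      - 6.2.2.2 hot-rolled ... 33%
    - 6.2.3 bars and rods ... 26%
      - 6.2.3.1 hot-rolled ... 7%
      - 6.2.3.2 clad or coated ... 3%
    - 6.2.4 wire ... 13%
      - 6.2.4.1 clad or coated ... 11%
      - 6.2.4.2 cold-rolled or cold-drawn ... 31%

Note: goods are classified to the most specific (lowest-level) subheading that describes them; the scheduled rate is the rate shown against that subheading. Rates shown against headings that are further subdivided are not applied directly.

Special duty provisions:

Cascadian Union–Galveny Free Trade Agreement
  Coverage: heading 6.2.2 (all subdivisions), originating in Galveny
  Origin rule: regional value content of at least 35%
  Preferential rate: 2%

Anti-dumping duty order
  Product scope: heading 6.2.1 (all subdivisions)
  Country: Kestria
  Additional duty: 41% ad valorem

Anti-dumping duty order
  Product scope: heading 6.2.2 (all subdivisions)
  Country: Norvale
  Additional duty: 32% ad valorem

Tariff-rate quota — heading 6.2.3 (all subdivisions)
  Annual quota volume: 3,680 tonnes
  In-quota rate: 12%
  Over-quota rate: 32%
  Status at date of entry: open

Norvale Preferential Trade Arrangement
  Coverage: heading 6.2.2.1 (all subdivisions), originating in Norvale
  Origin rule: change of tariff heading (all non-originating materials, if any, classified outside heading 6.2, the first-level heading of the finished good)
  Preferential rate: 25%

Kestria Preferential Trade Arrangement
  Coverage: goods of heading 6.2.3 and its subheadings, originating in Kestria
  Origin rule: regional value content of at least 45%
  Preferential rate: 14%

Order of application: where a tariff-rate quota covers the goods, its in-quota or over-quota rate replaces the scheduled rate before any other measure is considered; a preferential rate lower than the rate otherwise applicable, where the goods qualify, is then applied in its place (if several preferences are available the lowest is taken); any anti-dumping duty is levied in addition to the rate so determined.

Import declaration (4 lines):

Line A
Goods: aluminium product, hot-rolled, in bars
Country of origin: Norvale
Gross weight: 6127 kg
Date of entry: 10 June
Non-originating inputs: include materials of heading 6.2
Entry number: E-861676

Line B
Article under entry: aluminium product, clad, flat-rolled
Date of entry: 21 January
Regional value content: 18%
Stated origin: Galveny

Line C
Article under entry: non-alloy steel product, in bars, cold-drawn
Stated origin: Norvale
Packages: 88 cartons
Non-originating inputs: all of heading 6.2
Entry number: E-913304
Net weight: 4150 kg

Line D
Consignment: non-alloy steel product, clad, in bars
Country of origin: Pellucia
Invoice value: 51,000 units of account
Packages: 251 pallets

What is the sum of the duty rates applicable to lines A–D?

Line A: aluminium → 6.2; in bars → 6.2.3; hot-rolled → 6.2.3.1. Scheduled 7%. quota on 6.2.3 open → in-quota 12%; Norvale agreement on 6.2.2.1: 6.2.3.1 not covered. → 12%.
Line B: aluminium → 6.2; flat-rolled → 6.2.2; clad → 6.2.2.1. Scheduled 3%. Galveny agreement on 6.2.2: RVC < 35%. → 3%.
Line C: non-alloy steel → 6.1; in bars → 6.1.1; cold-drawn → 6.1.1.1. Scheduled 5%. Norvale agreement on 6.2.2.1: 6.1.1.1 not covered. → 5%.
Line D: non-alloy steel → 6.1; in bars → 6.1.1; clad → 6.1.1.3. Scheduled 26%. No special measure applies. → 26%.
Sum: 12% + 3% + 5% + 26% = 46%.

46%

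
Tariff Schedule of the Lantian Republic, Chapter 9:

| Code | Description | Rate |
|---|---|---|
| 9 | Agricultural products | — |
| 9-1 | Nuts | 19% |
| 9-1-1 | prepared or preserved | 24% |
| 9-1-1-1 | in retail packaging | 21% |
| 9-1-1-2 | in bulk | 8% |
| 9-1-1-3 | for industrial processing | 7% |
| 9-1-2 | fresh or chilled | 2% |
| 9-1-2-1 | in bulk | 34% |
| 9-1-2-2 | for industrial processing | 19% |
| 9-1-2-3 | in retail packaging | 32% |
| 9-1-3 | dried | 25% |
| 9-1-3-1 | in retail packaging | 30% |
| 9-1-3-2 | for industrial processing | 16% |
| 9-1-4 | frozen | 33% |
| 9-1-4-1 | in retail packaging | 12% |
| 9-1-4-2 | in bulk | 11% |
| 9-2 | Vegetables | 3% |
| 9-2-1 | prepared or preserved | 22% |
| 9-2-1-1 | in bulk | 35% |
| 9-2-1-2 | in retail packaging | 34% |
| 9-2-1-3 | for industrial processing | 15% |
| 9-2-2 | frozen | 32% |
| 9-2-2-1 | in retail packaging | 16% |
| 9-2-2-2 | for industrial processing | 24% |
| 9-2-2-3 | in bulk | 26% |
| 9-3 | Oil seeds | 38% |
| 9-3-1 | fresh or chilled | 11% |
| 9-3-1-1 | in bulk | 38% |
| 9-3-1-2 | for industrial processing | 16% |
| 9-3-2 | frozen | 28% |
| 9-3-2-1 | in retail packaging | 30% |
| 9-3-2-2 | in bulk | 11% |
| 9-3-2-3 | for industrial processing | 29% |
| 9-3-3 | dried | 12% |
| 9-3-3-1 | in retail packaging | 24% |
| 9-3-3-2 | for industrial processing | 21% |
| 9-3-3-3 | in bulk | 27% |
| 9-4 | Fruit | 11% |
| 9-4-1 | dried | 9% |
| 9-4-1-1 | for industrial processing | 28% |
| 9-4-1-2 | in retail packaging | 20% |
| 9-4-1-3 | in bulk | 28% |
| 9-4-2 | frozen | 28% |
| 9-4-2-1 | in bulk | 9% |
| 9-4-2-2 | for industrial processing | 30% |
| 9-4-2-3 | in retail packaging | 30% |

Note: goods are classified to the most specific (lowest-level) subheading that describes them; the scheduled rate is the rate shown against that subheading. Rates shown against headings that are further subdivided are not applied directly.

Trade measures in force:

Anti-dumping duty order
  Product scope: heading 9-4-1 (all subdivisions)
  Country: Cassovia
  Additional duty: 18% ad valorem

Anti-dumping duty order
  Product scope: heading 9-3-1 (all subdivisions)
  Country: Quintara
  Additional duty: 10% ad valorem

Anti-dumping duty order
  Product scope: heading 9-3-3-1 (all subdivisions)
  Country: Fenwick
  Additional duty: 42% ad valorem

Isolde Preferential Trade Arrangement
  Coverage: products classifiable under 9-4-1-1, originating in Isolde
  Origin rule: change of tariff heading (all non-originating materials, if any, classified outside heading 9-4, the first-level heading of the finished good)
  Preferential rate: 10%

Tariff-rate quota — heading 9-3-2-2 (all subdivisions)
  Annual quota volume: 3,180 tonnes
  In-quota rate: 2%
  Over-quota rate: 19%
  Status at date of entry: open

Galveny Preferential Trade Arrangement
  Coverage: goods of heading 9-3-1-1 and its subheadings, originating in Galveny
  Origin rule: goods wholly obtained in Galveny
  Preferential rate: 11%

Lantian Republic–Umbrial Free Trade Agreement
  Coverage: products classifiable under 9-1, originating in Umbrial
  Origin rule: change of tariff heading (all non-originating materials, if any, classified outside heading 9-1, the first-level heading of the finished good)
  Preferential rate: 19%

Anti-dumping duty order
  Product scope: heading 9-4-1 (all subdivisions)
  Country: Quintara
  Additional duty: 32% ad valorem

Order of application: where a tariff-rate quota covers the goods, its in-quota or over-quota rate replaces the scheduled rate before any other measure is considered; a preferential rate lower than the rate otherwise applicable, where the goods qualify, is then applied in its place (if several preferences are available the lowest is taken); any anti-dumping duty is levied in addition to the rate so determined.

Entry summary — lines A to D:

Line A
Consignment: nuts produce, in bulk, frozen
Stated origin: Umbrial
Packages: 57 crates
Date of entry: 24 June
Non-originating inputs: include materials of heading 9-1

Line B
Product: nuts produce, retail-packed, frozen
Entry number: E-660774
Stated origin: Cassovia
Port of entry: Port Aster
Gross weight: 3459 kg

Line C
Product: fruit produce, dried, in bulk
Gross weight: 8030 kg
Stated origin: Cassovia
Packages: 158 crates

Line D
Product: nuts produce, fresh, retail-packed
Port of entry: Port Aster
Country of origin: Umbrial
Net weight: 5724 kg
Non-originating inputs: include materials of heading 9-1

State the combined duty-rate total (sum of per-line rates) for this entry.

Line A: nuts → 9-1; frozen → 9-1-4; in bulk → 9-1-4-2. Scheduled 11%. Umbrial agreement on 9-1: CTH not met. → 11%.
Line B: nuts → 9-1; frozen → 9-1-4; retail-packed → 9-1-4-1. Scheduled 12%. No special measure applies. → 12%.
Line C: fruit → 9-4; dried → 9-4-1; in bulk → 9-4-1-3. Scheduled 28%. anti-dumping (Cassovia, 9-4-1): +18%; total 28% + 18% = 46%. → 46%.
Line D: nuts → 9-1; fresh → 9-1-2; retail-packed → 9-1-2-3. Scheduled 32%. Umbrial agreement on 9-1: CTH not met. → 32%.
Sum: 11% + 12% + 46% + 32% = 101%.

101%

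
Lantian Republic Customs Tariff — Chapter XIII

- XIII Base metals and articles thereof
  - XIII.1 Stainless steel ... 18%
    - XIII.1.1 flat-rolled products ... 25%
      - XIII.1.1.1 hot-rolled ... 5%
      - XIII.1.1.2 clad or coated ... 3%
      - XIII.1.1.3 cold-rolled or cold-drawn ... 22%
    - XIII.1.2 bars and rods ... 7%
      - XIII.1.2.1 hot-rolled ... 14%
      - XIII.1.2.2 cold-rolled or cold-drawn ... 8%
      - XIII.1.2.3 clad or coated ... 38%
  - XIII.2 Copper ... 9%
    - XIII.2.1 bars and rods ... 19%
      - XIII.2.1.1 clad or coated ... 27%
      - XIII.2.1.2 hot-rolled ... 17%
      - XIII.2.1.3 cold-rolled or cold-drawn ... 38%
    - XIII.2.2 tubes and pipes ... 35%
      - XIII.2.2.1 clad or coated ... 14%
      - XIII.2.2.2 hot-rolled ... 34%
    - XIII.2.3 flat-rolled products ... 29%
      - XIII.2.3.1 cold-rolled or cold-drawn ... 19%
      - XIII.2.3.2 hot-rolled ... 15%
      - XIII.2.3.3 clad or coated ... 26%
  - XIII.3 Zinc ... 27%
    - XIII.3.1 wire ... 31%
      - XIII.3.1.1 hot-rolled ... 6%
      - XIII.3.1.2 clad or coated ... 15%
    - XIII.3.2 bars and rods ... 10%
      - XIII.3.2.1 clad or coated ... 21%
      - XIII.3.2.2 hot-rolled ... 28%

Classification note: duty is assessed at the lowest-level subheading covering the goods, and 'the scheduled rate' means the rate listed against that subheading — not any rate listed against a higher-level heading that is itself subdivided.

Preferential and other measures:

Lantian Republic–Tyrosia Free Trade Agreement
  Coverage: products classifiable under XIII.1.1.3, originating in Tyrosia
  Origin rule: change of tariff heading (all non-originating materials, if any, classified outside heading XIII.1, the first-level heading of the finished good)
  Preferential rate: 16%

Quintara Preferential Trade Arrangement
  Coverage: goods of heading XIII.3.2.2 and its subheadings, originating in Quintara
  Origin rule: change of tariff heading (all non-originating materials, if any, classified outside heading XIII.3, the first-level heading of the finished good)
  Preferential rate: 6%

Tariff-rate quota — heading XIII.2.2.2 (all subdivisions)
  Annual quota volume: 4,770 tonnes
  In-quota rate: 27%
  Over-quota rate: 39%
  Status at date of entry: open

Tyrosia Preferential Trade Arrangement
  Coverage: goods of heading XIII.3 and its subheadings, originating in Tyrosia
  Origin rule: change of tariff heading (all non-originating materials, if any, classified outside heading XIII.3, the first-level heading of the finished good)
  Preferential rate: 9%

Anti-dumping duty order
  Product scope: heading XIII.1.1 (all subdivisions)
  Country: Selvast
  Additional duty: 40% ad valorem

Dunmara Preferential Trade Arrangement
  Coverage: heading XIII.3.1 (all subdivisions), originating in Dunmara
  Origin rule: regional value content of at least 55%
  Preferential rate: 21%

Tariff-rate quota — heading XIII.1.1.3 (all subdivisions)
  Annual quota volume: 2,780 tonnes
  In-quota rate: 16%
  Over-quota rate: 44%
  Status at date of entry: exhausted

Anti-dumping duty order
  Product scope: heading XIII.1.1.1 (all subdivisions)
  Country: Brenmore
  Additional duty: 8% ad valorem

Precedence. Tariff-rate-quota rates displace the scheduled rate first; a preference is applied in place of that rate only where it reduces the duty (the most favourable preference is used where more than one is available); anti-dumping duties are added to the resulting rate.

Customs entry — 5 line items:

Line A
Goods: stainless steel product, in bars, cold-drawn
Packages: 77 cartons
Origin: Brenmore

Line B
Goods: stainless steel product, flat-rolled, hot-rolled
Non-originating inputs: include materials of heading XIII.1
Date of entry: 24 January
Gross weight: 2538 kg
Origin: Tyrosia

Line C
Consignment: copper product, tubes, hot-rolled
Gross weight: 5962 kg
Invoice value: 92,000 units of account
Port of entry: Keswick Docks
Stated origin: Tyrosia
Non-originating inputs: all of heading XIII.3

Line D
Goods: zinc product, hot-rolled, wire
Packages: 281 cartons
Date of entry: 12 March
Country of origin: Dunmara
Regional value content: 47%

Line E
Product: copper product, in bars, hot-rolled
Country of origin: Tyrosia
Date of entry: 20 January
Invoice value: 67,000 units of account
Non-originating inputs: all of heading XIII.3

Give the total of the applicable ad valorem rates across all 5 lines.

63%

Line A: stainless steel → XIII.1; in bars → XIII.1.2; cold-drawn → XIII.1.2.2. Scheduled 8%. No special measure applies. → 8%.
Line B: stainless steel → XIII.1; flat-rolled → XIII.1.1; hot-rolled → XIII.1.1.1. Scheduled 5%. Tyrosia agreement on XIII.1.1.3: XIII.1.1.1 not covered; Tyrosia agreement on XIII.3: XIII.1.1.1 not covered. → 5%.
Line C: copper → XIII.2; tubes → XIII.2.2; hot-rolled → XIII.2.2.2. Scheduled 34%. quota on XIII.2.2.2 open → in-quota 27%; Tyrosia agreement on XIII.1.1.3: XIII.2.2.2 not covered; Tyrosia agreement on XIII.3: XIII.2.2.2 not covered. → 27%.
Line D: zinc → XIII.3; wire → XIII.3.1; hot-rolled → XIII.3.1.1. Scheduled 6%. Dunmara agreement on XIII.3.1: RVC < 55%. → 6%.
Line E: copper → XIII.2; in bars → XIII.2.1; hot-rolled → XIII.2.1.2. Scheduled 17%. Tyrosia agreement on XIII.1.1.3: XIII.2.1.2 not covered; Tyrosia agreement on XIII.3: XIII.2.1.2 not covered. → 17%.
Sum: 8% + 5% + 27% + 6% + 17% = 63%.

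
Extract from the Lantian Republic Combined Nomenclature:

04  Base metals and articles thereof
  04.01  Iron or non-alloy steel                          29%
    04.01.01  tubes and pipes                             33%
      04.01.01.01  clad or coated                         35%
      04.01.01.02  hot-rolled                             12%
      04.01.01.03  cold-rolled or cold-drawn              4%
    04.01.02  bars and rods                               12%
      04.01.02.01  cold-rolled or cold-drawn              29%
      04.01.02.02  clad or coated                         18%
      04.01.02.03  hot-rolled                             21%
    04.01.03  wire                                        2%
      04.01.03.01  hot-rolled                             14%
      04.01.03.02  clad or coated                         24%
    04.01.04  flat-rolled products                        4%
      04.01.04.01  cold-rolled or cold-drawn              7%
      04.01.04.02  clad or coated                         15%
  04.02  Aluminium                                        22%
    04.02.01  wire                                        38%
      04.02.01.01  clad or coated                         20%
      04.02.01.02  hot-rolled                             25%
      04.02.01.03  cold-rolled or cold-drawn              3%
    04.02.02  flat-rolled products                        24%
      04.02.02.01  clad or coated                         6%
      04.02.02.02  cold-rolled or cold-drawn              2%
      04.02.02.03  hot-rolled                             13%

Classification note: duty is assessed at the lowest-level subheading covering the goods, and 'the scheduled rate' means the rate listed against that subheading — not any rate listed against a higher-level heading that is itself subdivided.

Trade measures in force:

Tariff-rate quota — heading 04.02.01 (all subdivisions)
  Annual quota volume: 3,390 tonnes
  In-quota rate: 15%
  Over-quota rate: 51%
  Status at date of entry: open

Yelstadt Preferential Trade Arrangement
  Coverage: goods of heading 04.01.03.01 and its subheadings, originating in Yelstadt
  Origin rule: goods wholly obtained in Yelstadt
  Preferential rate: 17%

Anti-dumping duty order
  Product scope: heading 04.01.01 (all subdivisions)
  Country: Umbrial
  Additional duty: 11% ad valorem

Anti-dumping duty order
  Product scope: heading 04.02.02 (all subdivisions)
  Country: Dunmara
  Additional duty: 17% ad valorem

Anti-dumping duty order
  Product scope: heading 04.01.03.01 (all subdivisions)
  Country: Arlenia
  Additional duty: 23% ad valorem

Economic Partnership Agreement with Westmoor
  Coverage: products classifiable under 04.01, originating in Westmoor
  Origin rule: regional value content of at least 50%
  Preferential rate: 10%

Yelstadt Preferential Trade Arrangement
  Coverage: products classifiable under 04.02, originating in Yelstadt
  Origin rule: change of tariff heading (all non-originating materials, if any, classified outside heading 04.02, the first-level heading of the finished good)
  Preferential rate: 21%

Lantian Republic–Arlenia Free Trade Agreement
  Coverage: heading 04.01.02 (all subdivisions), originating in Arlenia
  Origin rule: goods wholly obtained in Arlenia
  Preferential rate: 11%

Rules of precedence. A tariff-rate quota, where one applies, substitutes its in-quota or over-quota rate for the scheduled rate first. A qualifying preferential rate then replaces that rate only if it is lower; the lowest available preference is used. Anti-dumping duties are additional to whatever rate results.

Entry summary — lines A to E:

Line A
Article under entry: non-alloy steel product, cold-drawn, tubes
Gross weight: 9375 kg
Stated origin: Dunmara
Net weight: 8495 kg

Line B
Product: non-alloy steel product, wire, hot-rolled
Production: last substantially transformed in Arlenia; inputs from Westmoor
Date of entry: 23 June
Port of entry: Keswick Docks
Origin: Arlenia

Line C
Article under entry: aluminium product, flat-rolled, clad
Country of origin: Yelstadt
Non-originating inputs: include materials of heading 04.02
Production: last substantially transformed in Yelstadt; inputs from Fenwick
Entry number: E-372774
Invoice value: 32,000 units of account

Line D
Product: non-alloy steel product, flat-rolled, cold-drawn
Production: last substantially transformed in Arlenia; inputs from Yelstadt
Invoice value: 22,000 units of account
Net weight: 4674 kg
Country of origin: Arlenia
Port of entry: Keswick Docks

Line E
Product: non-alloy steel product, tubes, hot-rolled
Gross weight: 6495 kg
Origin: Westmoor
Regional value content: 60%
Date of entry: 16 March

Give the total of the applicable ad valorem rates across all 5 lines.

Line A: non-alloy steel → 04.01; tubes → 04.01.01; cold-drawn → 04.01.01.03. Scheduled 4%. No special measure applies. → 4%.
Line B: non-alloy steel → 04.01; wire → 04.01.03; hot-rolled → 04.01.03.01. Scheduled 14%. Arlenia agreement on 04.01.02: 04.01.03.01 not covered; anti-dumping (Arlenia, 04.01.03.01): +23%; total 14% + 23% = 37%. → 37%.
Line C: aluminium → 04.02; flat-rolled → 04.02.02; clad → 04.02.02.01. Scheduled 6%. Yelstadt agreement on 04.01.03.01: 04.02.02.01 not covered; Yelstadt agreement on 04.02: CTH not met. → 6%.
Line D: non-alloy steel → 04.01; flat-rolled → 04.01.04; cold-drawn → 04.01.04.01. Scheduled 7%. Arlenia agreement on 04.01.02: 04.01.04.01 not covered. → 7%.
Line E: non-alloy steel → 04.01; tubes → 04.01.01; hot-rolled → 04.01.01.02. Scheduled 12%. Westmoor agreement on 04.01: RVC ≥ 50% → 10% available; preferential 10%. → 10%.
Sum: 4% + 37% + 6% + 7% + 10% = 64%.

64%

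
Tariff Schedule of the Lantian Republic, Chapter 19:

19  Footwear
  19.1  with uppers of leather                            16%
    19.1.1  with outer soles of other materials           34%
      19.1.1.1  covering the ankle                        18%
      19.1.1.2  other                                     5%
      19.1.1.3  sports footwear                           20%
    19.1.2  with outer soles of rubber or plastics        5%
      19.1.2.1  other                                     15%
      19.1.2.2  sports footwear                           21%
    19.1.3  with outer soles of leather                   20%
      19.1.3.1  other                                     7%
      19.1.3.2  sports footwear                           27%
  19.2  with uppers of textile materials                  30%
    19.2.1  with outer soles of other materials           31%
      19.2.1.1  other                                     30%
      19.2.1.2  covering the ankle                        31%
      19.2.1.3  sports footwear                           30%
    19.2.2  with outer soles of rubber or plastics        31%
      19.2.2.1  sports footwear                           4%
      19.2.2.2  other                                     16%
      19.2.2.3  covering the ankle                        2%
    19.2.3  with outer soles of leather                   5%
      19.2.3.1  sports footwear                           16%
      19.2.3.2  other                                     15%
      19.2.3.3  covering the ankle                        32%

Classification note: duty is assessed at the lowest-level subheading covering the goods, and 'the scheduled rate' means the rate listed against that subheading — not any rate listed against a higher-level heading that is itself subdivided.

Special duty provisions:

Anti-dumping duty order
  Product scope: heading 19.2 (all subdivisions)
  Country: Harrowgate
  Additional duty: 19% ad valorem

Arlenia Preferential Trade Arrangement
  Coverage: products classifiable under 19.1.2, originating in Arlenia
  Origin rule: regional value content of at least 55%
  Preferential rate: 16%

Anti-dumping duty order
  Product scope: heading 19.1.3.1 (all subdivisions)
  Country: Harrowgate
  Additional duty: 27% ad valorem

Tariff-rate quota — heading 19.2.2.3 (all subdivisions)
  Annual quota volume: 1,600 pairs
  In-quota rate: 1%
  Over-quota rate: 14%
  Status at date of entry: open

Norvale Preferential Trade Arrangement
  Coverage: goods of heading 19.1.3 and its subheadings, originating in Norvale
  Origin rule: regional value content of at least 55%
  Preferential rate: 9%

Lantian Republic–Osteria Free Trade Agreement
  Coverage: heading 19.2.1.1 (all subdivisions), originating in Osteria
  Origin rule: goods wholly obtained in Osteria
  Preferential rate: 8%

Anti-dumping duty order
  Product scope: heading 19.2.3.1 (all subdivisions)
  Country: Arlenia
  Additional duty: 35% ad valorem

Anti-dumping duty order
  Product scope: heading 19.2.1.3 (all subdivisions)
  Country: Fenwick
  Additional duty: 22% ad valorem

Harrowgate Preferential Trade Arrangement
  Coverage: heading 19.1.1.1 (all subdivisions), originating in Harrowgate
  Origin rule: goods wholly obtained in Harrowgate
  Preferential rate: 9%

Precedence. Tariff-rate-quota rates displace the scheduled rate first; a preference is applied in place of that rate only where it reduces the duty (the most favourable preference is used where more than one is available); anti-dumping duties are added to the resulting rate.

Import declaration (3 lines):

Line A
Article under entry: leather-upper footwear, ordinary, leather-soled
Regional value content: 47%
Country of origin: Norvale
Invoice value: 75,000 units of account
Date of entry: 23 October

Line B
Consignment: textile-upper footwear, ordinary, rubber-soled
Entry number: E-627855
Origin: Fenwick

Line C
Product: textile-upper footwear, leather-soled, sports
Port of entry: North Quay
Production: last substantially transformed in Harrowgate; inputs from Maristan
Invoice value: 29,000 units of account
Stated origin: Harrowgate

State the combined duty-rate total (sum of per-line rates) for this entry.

Line A: leather-upper → 19.1; leather-soled → 19.1.3; ordinary → 19.1.3.1. Scheduled 7%. Norvale agreement on 19.1.3: RVC < 55%. → 7%.
Line B: textile-upper → 19.2; rubber-soled → 19.2.2; ordinary → 19.2.2.2. Scheduled 16%. No special measure applies. → 16%.
Line C: textile-upper → 19.2; leather-soled → 19.2.3; sports → 19.2.3.1. Scheduled 16%. Harrowgate agreement on 19.1.1.1: 19.2.3.1 not covered; anti-dumping (Harrowgate, 19.2): +19%; total 16% + 19% = 35%. → 35%.
Sum: 7% + 16% + 35% = 58%.

58%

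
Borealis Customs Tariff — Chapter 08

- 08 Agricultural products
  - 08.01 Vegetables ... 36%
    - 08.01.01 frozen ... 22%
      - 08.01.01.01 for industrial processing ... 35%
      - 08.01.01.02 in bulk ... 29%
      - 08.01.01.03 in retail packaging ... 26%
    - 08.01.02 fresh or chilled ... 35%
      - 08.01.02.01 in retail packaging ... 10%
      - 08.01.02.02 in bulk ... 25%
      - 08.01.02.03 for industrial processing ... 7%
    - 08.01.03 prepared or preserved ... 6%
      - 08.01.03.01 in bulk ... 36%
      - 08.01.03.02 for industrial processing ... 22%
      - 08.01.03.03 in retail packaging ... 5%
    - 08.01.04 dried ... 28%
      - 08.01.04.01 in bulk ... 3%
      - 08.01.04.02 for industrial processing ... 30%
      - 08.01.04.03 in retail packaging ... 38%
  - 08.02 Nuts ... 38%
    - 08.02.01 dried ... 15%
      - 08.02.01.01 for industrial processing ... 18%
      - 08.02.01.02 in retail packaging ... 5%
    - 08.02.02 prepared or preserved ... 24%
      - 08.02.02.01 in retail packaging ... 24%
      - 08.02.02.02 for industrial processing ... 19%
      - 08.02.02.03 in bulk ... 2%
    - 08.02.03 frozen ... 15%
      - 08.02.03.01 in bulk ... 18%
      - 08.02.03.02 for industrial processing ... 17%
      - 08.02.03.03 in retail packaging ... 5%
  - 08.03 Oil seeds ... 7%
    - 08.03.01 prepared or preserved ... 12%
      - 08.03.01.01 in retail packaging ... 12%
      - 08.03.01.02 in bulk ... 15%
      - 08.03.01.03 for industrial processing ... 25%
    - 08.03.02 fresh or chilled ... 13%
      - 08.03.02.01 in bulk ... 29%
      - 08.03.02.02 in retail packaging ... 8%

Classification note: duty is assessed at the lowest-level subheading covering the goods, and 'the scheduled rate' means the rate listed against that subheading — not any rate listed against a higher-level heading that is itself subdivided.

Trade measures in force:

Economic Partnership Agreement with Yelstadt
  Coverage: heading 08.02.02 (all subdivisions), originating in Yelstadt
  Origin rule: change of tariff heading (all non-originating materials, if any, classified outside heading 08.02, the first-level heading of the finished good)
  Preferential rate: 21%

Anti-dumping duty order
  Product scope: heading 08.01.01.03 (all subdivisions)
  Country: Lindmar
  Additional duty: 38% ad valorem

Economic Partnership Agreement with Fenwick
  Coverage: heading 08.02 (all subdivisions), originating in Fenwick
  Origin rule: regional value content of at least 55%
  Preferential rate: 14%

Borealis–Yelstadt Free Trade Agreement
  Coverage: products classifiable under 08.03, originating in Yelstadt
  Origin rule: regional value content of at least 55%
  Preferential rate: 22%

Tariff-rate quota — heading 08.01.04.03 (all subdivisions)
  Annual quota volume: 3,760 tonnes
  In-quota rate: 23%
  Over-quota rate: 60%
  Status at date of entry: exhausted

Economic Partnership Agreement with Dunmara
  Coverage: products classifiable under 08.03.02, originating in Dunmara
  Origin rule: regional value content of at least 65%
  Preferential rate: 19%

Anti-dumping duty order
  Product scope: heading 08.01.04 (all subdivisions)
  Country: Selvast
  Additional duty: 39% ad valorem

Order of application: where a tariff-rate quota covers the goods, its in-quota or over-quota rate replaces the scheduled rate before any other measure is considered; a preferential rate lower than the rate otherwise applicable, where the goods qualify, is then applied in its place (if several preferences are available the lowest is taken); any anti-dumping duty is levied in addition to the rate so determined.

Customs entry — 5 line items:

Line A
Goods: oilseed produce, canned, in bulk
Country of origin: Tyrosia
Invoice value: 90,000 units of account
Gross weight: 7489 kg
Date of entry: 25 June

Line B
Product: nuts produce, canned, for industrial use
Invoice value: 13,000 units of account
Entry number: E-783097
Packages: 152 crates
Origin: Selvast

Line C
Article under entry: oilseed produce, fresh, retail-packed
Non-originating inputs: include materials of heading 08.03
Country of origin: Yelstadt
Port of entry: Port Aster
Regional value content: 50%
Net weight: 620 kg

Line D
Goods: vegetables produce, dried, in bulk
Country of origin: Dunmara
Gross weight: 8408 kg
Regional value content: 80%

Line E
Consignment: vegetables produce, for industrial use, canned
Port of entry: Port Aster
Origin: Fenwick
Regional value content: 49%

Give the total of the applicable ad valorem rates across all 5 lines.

67%

Line A: oilseed → 08.03; canned → 08.03.01; in bulk → 08.03.01.02. Scheduled 15%. No special measure applies. → 15%.
Line B: nuts → 08.02; canned → 08.02.02; for industrial use → 08.02.02.02. Scheduled 19%. No special measure applies. → 19%.
Line C: oilseed → 08.03; fresh → 08.03.02; retail-packed → 08.03.02.02. Scheduled 8%. Yelstadt agreement on 08.02.02: 08.03.02.02 not covered; Yelstadt agreement on 08.03: RVC < 55%. → 8%.
Line D: vegetables → 08.01; dried → 08.01.04; in bulk → 08.01.04.01. Scheduled 3%. Dunmara agreement on 08.03.02: 08.01.04.01 not covered. → 3%.
Line E: vegetables → 08.01; canned → 08.01.03; for industrial use → 08.01.03.02. Scheduled 22%. Fenwick agreement on 08.02: 08.01.03.02 not covered. → 22%.
Sum: 15% + 19% + 8% + 3% + 22% = 67%.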